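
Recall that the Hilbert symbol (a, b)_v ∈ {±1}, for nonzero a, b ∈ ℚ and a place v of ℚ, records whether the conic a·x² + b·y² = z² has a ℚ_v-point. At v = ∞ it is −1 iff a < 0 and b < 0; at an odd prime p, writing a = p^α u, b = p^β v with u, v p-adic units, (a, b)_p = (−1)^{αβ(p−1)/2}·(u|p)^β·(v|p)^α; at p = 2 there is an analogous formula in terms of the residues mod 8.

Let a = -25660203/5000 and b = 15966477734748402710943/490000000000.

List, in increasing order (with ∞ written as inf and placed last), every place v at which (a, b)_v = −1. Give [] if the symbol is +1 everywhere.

Mod squares: a ≡ -97014, b ≡ 33263. Check v ∈ {∞, 2, 3, 5, 7, 19, 23, 29, 31, 37}.
v=37: a=37^1·(≡24), b=37^3·(≡21) mod 37; (24|37)=-1, (21|37)=+1; (−1)^{1·3·18}·(-1)^3·(+1)^1 = -1.
v=31: a=31^0·(≡19), b=31^1·(≡16) mod 31; (19|31)=+1, (16|31)=+1; (−1)^{0·1·15}·(+1)^1·(+1)^0 = +1.
v=3: a=3^1·(≡2), b=3^8·(≡2) mod 3; (2|3)=-1, (2|3)=-1; (−1)^{1·8·1}·(-1)^8·(-1)^1 = -1.
v=2: v_2(a)=-3, v_2(b)=-10; units ≡ 5, 7 (mod 8); ε·ε+αω+βω = 0·1+-3·0+-10·1 ≡ 0  ⇒  (a,b)_2 = +1.
v=7: a=7^0·(≡6), b=7^-2·(≡6) mod 7; (6|7)=-1, (6|7)=-1; (−1)^{0·-2·3}·(-1)^-2·(-1)^0 = +1.
v=29: a=29^0·(≡1), b=29^1·(≡13) mod 29; (1|29)=+1, (13|29)=+1; (−1)^{0·1·14}·(+1)^1·(+1)^0 = +1.
v=23: a=23^3·(≡11), b=23^6·(≡5) mod 23; (11|23)=-1, (5|23)=-1; (−1)^{3·6·11}·(-1)^6·(-1)^3 = -1.
v=∞: -97014 < 0 and 33263 > 0  ⇒  (a,b)_∞ = +1.
v=19: a=19^1·(≡7), b=19^2·(≡15) mod 19; (7|19)=+1, (15|19)=-1; (−1)^{1·2·9}·(+1)^2·(-1)^1 = -1.
v=5: a=5^-4·(≡4), b=5^-10·(≡3) mod 5; (4|5)=+1, (3|5)=-1; (−1)^{-4·-10·2}·(+1)^-10·(-1)^-4 = +1.
|Ram(-97014, 33263)| = 4, even; anisotropic at {3, 19, 23, 37}.

[3, 19, 23, 37]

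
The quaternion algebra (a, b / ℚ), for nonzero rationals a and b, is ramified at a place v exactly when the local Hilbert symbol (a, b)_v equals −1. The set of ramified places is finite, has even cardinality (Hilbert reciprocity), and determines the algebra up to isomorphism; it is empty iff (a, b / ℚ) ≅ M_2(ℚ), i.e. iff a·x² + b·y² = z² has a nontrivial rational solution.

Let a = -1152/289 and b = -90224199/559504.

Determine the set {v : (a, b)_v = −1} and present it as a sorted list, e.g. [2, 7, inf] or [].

(a, b) ≡ (-2, -39) mod (ℚ^×)²; places V = {2, 3, 11, 13, 17, ∞}.
(a,b)_2: α=7, β=-4; u≡7, v≡1 (mod 8); ε(u)ε(v)=1·0, αω(v)=7·0, βω(u)=-4·0; sum ≡ 0  ⇒  +1.
(a,b)_13: α=0, u≡6; β=5, v≡3 (mod 13); (6|13)=-1, (3|13)=+1; sign (−1)^0·-1^5·+1^0 = -1.
(a,b)_11: α=0, u≡1; β=-2, v≡3 (mod 11); (1|11)=+1, (3|11)=+1; sign (−1)^0·+1^-2·+1^0 = +1.
(a,b)_3: α=2, u≡1; β=5, v≡2 (mod 3); (1|3)=+1, (2|3)=-1; sign (−1)^0·+1^5·-1^2 = +1.
(a,b)_17: α=-2, u≡4; β=-2, v≡7 (mod 17); (4|17)=+1, (7|17)=-1; sign (−1)^0·+1^-2·-1^-2 = +1.
(a,b)_∞: sgn(-2)=−, sgn(-39)=−, so -1.
Ram(-2, -39) = {13, ∞}; no ℚ_13-point on the conic.

[13, inf]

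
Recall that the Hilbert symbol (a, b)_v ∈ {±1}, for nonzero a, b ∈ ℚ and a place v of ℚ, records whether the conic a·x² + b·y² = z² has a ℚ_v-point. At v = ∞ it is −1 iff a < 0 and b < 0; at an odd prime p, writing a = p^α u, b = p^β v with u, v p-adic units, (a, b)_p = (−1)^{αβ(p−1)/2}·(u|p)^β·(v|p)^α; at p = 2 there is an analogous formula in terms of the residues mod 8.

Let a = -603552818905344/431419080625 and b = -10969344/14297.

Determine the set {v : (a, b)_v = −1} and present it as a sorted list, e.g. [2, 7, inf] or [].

Mod squares: a ≡ -1, b ≡ -17. Check v ∈ {∞, 2, 3, 5, 7, 11, 13, 17, 23, 29, 43, 47}.
v=29: a=29^0·(≡4), b=29^-2·(≡3) mod 29; (4|29)=+1, (3|29)=-1; (−1)^{0·-2·14}·(+1)^-2·(-1)^0 = +1.
v=2: v_2(a)=8, v_2(b)=8; units ≡ 7, 7 (mod 8); ε·ε+αω+βω = 1·1+8·0+8·0 ≡ 1  ⇒  (a,b)_2 = -1.
v=∞: -1 < 0 and -17 < 0  ⇒  (a,b)_∞ = -1.
v=11: a=11^2·(≡10), b=11^0·(≡4) mod 11; (10|11)=-1, (4|11)=+1; (−1)^{2·0·5}·(-1)^0·(+1)^2 = +1.
v=23: a=23^2·(≡21), b=23^2·(≡4) mod 23; (21|23)=-1, (4|23)=+1; (−1)^{2·2·11}·(-1)^2·(+1)^2 = +1.
v=5: a=5^-4·(≡4), b=5^0·(≡3) mod 5; (4|5)=+1, (3|5)=-1; (−1)^{-4·0·2}·(+1)^0·(-1)^-4 = +1.
v=47: a=47^-2·(≡39), b=47^0·(≡35) mod 47; (39|47)=-1, (35|47)=-1; (−1)^{-2·0·23}·(-1)^0·(-1)^-2 = +1.
v=17: a=17^4·(≡13), b=17^-1·(≡1) mod 17; (13|17)=+1, (1|17)=+1; (−1)^{4·-1·8}·(+1)^-1·(+1)^4 = +1.
v=43: a=43^-2·(≡18), b=43^0·(≡2) mod 43; (18|43)=-1, (2|43)=-1; (−1)^{-2·0·21}·(-1)^0·(-1)^-2 = +1.
v=3: a=3^2·(≡2), b=3^4·(≡1) mod 3; (2|3)=-1, (1|3)=+1; (−1)^{2·4·1}·(-1)^4·(+1)^2 = +1.
v=13: a=13^-2·(≡3), b=13^0·(≡3) mod 13; (3|13)=+1, (3|13)=+1; (−1)^{-2·0·6}·(+1)^0·(+1)^-2 = +1.
v=7: a=7^2·(≡3), b=7^0·(≡2) mod 7; (3|7)=-1, (2|7)=+1; (−1)^{2·0·3}·(-1)^0·(+1)^2 = +1.
Ram(-1, -17) = {2, ∞}; no ℚ_2-point on the conic.

[2, inf]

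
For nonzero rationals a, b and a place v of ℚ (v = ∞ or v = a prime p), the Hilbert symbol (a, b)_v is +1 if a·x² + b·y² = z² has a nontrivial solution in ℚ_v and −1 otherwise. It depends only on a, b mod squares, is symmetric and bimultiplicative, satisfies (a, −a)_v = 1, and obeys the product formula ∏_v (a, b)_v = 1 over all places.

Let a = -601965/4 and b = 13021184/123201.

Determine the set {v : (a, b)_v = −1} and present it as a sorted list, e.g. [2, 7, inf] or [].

Mod squares: a ≡ -1365, b ≡ 11. Check v ∈ {∞, 2, 3, 5, 7, 11, 13, 17}.
v=2: v_2(a)=-2, v_2(b)=12; units ≡ 3, 3 (mod 8); ε·ε+αω+βω = 1·1+-2·1+12·1 ≡ 1  ⇒  (a,b)_2 = -1.
v=5: a=5^1·(≡3), b=5^0·(≡4) mod 5; (3|5)=-1, (4|5)=+1; (−1)^{1·0·2}·(-1)^0·(+1)^1 = +1.
v=∞: -1365 < 0 and 11 > 0  ⇒  (a,b)_∞ = +1.
v=11: a=11^0·(≡8), b=11^1·(≡1) mod 11; (8|11)=-1, (1|11)=+1; (−1)^{0·1·5}·(-1)^1·(+1)^0 = -1.
v=17: a=17^0·(≡14), b=17^2·(≡3) mod 17; (14|17)=-1, (3|17)=-1; (−1)^{0·2·8}·(-1)^2·(-1)^0 = +1.
v=7: a=7^3·(≡4), b=7^0·(≡1) mod 7; (4|7)=+1, (1|7)=+1; (−1)^{3·0·3}·(+1)^0·(+1)^3 = +1.
v=3: a=3^3·(≡1), b=3^-6·(≡2) mod 3; (1|3)=+1, (2|3)=-1; (−1)^{3·-6·1}·(+1)^-6·(-1)^3 = -1.
v=13: a=13^1·(≡10), b=13^-2·(≡7) mod 13; (10|13)=+1, (7|13)=-1; (−1)^{1·-2·6}·(+1)^-2·(-1)^1 = -1.
Ram(-1365, 11) = {2, 3, 11, 13}; no ℚ_2-point on the conic.

[2, 3, 11, 13]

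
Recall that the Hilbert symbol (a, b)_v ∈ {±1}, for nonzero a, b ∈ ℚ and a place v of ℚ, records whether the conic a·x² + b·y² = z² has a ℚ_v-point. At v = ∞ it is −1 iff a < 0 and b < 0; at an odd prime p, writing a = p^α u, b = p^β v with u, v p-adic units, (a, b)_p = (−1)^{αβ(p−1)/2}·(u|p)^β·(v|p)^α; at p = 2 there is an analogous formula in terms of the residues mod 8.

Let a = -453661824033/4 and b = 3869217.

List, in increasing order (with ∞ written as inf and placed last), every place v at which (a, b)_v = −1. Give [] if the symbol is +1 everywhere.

(a, b) ≡ (-33, 3553) mod (ℚ^×)²; places V = {2, 3, 11, 17, 19, ∞}.
(a,b)_17: α=2, u≡2; β=1, v≡5 (mod 17); (2|17)=+1, (5|17)=-1; sign (−1)^0·+1^1·-1^2 = +1.
(a,b)_11: α=5, u≡2; β=3, v≡3 (mod 11); (2|11)=-1, (3|11)=+1; sign (−1)^1·-1^3·+1^5 = +1.
(a,b)_19: α=2, u≡1; β=1, v≡1 (mod 19); (1|19)=+1, (1|19)=+1; sign (−1)^0·+1^1·+1^2 = +1.
(a,b)_2: α=-2, β=0; u≡7, v≡1 (mod 8); ε(u)ε(v)=1·0, αω(v)=-2·0, βω(u)=0·0; sum ≡ 0  ⇒  +1.
(a,b)_3: α=3, u≡1; β=2, v≡1 (mod 3); (1|3)=+1, (1|3)=+1; sign (−1)^0·+1^2·+1^3 = +1.
(a,b)_∞: sgn(-33)=−, sgn(3553)=+, so +1.
Ram(a, b) = ∅: the form -33·x² + 3553·y² − z² is isotropic over every ℚ_v, so by Hasse–Minkowski it is isotropic over ℚ.

[]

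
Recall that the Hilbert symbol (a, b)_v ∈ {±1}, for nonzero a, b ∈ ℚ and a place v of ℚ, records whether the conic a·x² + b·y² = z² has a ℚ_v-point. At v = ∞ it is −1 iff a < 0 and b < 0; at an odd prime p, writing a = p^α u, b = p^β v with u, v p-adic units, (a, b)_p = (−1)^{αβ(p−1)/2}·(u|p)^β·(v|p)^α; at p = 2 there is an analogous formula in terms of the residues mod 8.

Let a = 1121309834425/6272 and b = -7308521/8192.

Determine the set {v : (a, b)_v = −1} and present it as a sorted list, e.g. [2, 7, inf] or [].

Mod squares: a ≡ 7106, b ≡ -418. Check v ∈ {∞, 2, 5, 7, 11, 17, 19}.
v=19: a=19^3·(≡14), b=19^1·(≡5) mod 19; (14|19)=-1, (5|19)=+1; (−1)^{3·1·9}·(-1)^1·(+1)^3 = +1.
v=7: a=7^-2·(≡2), b=7^0·(≡2) mod 7; (2|7)=+1, (2|7)=+1; (−1)^{-2·0·3}·(+1)^0·(+1)^-2 = +1.
v=∞: 7106 > 0 and -418 < 0  ⇒  (a,b)_∞ = +1.
v=2: v_2(a)=-7, v_2(b)=-13; units ≡ 1, 7 (mod 8); ε·ε+αω+βω = 0·1+-7·0+-13·0 ≡ 0  ⇒  (a,b)_2 = +1.
v=5: a=5^2·(≡1), b=5^0·(≡2) mod 5; (1|5)=+1, (2|5)=-1; (−1)^{2·0·2}·(+1)^0·(-1)^2 = +1.
v=17: a=17^3·(≡3), b=17^2·(≡5) mod 17; (3|17)=-1, (5|17)=-1; (−1)^{3·2·8}·(-1)^2·(-1)^3 = -1.
v=11: a=11^3·(≡8), b=11^3·(≡8) mod 11; (8|11)=-1, (8|11)=-1; (−1)^{3·3·5}·(-1)^3·(-1)^3 = -1.
(7106, -418 / ℚ) ramifies at {11, 17}: a division algebra.

[11, 17]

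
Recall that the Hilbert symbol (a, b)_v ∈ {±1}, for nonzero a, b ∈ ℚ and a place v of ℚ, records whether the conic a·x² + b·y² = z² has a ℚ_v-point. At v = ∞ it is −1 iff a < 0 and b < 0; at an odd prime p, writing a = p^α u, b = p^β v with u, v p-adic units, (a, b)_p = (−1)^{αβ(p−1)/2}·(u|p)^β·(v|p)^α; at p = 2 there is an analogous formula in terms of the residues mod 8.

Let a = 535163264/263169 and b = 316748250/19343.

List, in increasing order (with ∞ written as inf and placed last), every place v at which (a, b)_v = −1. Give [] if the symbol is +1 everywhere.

Mod squares: a ≡ 28934, b ≡ 3910. Check v ∈ {∞, 2, 3, 5, 7, 13, 17, 19, 23, 29, 37}.
v=19: a=19^-2·(≡7), b=19^0·(≡10) mod 19; (7|19)=+1, (10|19)=-1; (−1)^{-2·0·9}·(+1)^0·(-1)^-2 = +1.
v=2: v_2(a)=7, v_2(b)=1; units ≡ 3, 3 (mod 8); ε·ε+αω+βω = 1·1+7·1+1·1 ≡ 1  ⇒  (a,b)_2 = -1.
v=∞: 28934 > 0 and 3910 > 0  ⇒  (a,b)_∞ = +1.
v=5: a=5^0·(≡1), b=5^3·(≡2) mod 5; (1|5)=+1, (2|5)=-1; (−1)^{0·3·2}·(+1)^3·(-1)^0 = +1.
v=3: a=3^-6·(≡2), b=3^2·(≡1) mod 3; (2|3)=-1, (1|3)=+1; (−1)^{-6·2·1}·(-1)^2·(+1)^-6 = +1.
v=23: a=23^1·(≡6), b=23^-1·(≡16) mod 23; (6|23)=+1, (16|23)=+1; (−1)^{1·-1·11}·(+1)^-1·(+1)^1 = -1.
v=7: a=7^0·(≡5), b=7^2·(≡1) mod 7; (5|7)=-1, (1|7)=+1; (−1)^{0·2·3}·(-1)^2·(+1)^0 = +1.
v=13: a=13^0·(≡9), b=13^2·(≡12) mod 13; (9|13)=+1, (12|13)=+1; (−1)^{0·2·6}·(+1)^2·(+1)^0 = +1.
v=29: a=29^0·(≡21), b=29^-2·(≡22) mod 29; (21|29)=-1, (22|29)=+1; (−1)^{0·-2·14}·(-1)^-2·(+1)^0 = +1.
v=17: a=17^3·(≡1), b=17^1·(≡13) mod 17; (1|17)=+1, (13|17)=+1; (−1)^{3·1·8}·(+1)^1·(+1)^3 = +1.
v=37: a=37^1·(≡14), b=37^0·(≡30) mod 37; (14|37)=-1, (30|37)=+1; (−1)^{1·0·18}·(-1)^0·(+1)^1 = +1.
(28934, 3910 / ℚ) ramifies at {2, 23}: a division algebra.

[2, 23]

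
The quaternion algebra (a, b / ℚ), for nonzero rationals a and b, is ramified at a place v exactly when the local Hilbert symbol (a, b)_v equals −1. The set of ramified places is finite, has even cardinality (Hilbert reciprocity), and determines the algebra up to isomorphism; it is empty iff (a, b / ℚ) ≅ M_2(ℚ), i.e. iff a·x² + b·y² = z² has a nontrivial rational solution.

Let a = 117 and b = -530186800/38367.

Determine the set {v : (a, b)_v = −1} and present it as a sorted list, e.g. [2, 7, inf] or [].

[11, 31]

(a, b) ≡ (13, -682341) mod (ℚ^×)²; places V = {2, 3, 5, 7, 11, 13, 23, 29, 31, ∞}.
(a,b)_29: α=0, u≡1; β=-1, v≡17 (mod 29); (1|29)=+1, (17|29)=-1; sign (−1)^0·+1^-1·-1^0 = +1.
(a,b)_2: α=0, β=4; u≡5, v≡3 (mod 8); ε(u)ε(v)=0·1, αω(v)=0·1, βω(u)=4·1; sum ≡ 0  ⇒  +1.
(a,b)_7: α=0, u≡5; β=-2, v≡3 (mod 7); (5|7)=-1, (3|7)=-1; sign (−1)^0·-1^-2·-1^0 = +1.
(a,b)_∞: sgn(13)=+, sgn(-682341)=−, so +1.
(a,b)_3: α=2, u≡1; β=-3, v≡1 (mod 3); (1|3)=+1, (1|3)=+1; sign (−1)^0·+1^-3·+1^2 = +1.
(a,b)_11: α=0, u≡7; β=1, v≡1 (mod 11); (7|11)=-1, (1|11)=+1; sign (−1)^0·-1^1·+1^0 = -1.
(a,b)_23: α=0, u≡2; β=1, v≡4 (mod 23); (2|23)=+1, (4|23)=+1; sign (−1)^0·+1^1·+1^0 = +1.
(a,b)_13: α=1, u≡9; β=2, v≡3 (mod 13); (9|13)=+1, (3|13)=+1; sign (−1)^0·+1^2·+1^1 = +1.
(a,b)_31: α=0, u≡24; β=1, v≡26 (mod 31); (24|31)=-1, (26|31)=-1; sign (−1)^0·-1^1·-1^0 = -1.
(a,b)_5: α=0, u≡2; β=2, v≡4 (mod 5); (2|5)=-1, (4|5)=+1; sign (−1)^0·-1^2·+1^0 = +1.
Ram(13, -682341) = {11, 31}; no ℚ_11-point on the conic.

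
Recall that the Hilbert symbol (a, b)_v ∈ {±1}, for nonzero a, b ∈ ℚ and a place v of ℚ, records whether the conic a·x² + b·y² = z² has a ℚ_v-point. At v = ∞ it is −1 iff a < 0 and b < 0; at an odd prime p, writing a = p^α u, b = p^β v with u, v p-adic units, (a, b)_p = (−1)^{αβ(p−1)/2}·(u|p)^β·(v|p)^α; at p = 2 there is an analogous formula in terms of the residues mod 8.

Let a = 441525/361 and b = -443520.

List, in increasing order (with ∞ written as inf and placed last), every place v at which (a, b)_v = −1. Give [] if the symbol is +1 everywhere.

[2, 11]

Mod squares: a ≡ 21, b ≡ -770. Check v ∈ {∞, 2, 3, 5, 7, 11, 19, 29}.
v=∞: 21 > 0 and -770 < 0  ⇒  (a,b)_∞ = +1.
v=29: a=29^2·(≡27), b=29^0·(≡6) mod 29; (27|29)=-1, (6|29)=+1; (−1)^{2·0·14}·(-1)^0·(+1)^2 = +1.
v=7: a=7^1·(≡3), b=7^1·(≡4) mod 7; (3|7)=-1, (4|7)=+1; (−1)^{1·1·3}·(-1)^1·(+1)^1 = +1.
v=3: a=3^1·(≡1), b=3^2·(≡1) mod 3; (1|3)=+1, (1|3)=+1; (−1)^{1·2·1}·(+1)^2·(+1)^1 = +1.
v=11: a=11^0·(≡2), b=11^1·(≡6) mod 11; (2|11)=-1, (6|11)=-1; (−1)^{0·1·5}·(-1)^1·(-1)^0 = -1.
v=2: v_2(a)=0, v_2(b)=7; units ≡ 5, 7 (mod 8); ε·ε+αω+βω = 0·1+0·0+7·1 ≡ 1  ⇒  (a,b)_2 = -1.
v=19: a=19^-2·(≡3), b=19^0·(≡16) mod 19; (3|19)=-1, (16|19)=+1; (−1)^{-2·0·9}·(-1)^0·(+1)^-2 = +1.
v=5: a=5^2·(≡1), b=5^1·(≡1) mod 5; (1|5)=+1, (1|5)=+1; (−1)^{2·1·2}·(+1)^1·(+1)^2 = +1.
|Ram(21, -770)| = 2, even; anisotropic at {2, 11}.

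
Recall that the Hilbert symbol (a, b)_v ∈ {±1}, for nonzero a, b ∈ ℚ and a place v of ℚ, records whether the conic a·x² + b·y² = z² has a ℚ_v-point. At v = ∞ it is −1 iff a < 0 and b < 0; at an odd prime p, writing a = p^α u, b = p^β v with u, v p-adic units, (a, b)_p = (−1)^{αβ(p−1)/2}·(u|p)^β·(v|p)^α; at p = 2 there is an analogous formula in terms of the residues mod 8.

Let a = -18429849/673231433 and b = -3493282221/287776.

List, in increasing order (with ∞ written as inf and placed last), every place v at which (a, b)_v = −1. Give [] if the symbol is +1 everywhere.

[2, 19, 37, inf]

Mod squares: a ≡ -17, b ≡ -71706. Check v ∈ {∞, 2, 3, 7, 11, 13, 17, 19, 23, 29, 31, 37, 53}.
v=31: a=31^-2·(≡16), b=31^0·(≡18) mod 31; (16|31)=+1, (18|31)=+1; (−1)^{-2·0·15}·(+1)^0·(+1)^-2 = +1.
v=37: a=37^0·(≡22), b=37^1·(≡17) mod 37; (22|37)=-1, (17|37)=-1; (−1)^{0·1·18}·(-1)^1·(-1)^0 = -1.
v=19: a=19^0·(≡3), b=19^1·(≡9) mod 19; (3|19)=-1, (9|19)=+1; (−1)^{0·1·9}·(-1)^1·(+1)^0 = -1.
v=7: a=7^-2·(≡4), b=7^0·(≡2) mod 7; (4|7)=+1, (2|7)=+1; (−1)^{-2·0·3}·(+1)^0·(+1)^-2 = +1.
v=53: a=53^2·(≡6), b=53^0·(≡39) mod 53; (6|53)=+1, (39|53)=-1; (−1)^{2·0·26}·(+1)^0·(-1)^2 = +1.
v=23: a=23^0·(≡6), b=23^-2·(≡2) mod 23; (6|23)=+1, (2|23)=+1; (−1)^{0·-2·11}·(+1)^-2·(+1)^0 = +1.
v=11: a=11^0·(≡4), b=11^2·(≡3) mod 11; (4|11)=+1, (3|11)=+1; (−1)^{0·2·5}·(+1)^2·(+1)^0 = +1.
v=29: a=29^-2·(≡10), b=29^0·(≡27) mod 29; (10|29)=-1, (27|29)=-1; (−1)^{-2·0·14}·(-1)^0·(-1)^-2 = +1.
v=2: v_2(a)=0, v_2(b)=-5; units ≡ 7, 3 (mod 8); ε·ε+αω+βω = 1·1+0·1+-5·0 ≡ 1  ⇒  (a,b)_2 = -1.
v=3: a=3^8·(≡1), b=3^5·(≡2) mod 3; (1|3)=+1, (2|3)=-1; (−1)^{8·5·1}·(+1)^5·(-1)^8 = +1.
v=13: a=13^0·(≡1), b=13^2·(≡2) mod 13; (1|13)=+1, (2|13)=-1; (−1)^{0·2·6}·(+1)^2·(-1)^0 = +1.
v=∞: -17 < 0 and -71706 < 0  ⇒  (a,b)_∞ = -1.
v=17: a=17^-1·(≡8), b=17^-1·(≡2) mod 17; (8|17)=+1, (2|17)=+1; (−1)^{-1·-1·8}·(+1)^-1·(+1)^-1 = +1.
(-17, -71706 / ℚ) ramifies at {2, 19, 37, ∞}: a division algebra.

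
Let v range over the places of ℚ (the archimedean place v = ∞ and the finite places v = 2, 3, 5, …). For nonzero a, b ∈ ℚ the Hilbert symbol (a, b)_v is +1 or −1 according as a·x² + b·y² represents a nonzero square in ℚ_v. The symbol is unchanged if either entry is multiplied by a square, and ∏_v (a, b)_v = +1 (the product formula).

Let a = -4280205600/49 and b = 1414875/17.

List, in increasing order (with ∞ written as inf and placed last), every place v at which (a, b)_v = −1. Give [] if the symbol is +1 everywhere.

Mod squares: a ≡ -34, b ≡ 19635. Check v ∈ {∞, 2, 3, 5, 7, 11, 17}.
v=11: a=11^2·(≡7), b=11^1·(≡4) mod 11; (7|11)=-1, (4|11)=+1; (−1)^{2·1·5}·(-1)^1·(+1)^2 = -1.
v=5: a=5^2·(≡4), b=5^3·(≡2) mod 5; (4|5)=+1, (2|5)=-1; (−1)^{2·3·2}·(+1)^3·(-1)^2 = +1.
v=17: a=17^3·(≡9), b=17^-1·(≡16) mod 17; (9|17)=+1, (16|17)=+1; (−1)^{3·-1·8}·(+1)^-1·(+1)^3 = +1.
v=7: a=7^-2·(≡1), b=7^3·(≡3) mod 7; (1|7)=+1, (3|7)=-1; (−1)^{-2·3·3}·(+1)^3·(-1)^-2 = +1.
v=3: a=3^2·(≡2), b=3^1·(≡2) mod 3; (2|3)=-1, (2|3)=-1; (−1)^{2·1·1}·(-1)^1·(-1)^2 = -1.
v=∞: -34 < 0 and 19635 > 0  ⇒  (a,b)_∞ = +1.
v=2: v_2(a)=5, v_2(b)=0; units ≡ 7, 3 (mod 8); ε·ε+αω+βω = 1·1+5·1+0·0 ≡ 0  ⇒  (a,b)_2 = +1.
|Ram(-34, 19635)| = 2, even; anisotropic at {3, 11}.

[3, 11]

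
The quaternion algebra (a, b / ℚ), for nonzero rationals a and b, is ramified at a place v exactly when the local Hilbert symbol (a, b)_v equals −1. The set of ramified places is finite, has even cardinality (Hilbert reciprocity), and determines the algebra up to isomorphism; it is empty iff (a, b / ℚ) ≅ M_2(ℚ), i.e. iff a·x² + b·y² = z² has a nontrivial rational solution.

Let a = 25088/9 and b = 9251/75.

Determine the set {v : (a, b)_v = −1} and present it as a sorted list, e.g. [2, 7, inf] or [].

Mod squares: a ≡ 2, b ≡ 33. Check v ∈ {∞, 2, 3, 5, 7, 11, 29}.
v=29: a=29^0·(≡10), b=29^2·(≡16) mod 29; (10|29)=-1, (16|29)=+1; (−1)^{0·2·14}·(-1)^2·(+1)^0 = +1.
v=3: a=3^-2·(≡2), b=3^-1·(≡2) mod 3; (2|3)=-1, (2|3)=-1; (−1)^{-2·-1·1}·(-1)^-1·(-1)^-2 = -1.
v=7: a=7^2·(≡4), b=7^0·(≡5) mod 7; (4|7)=+1, (5|7)=-1; (−1)^{2·0·3}·(+1)^0·(-1)^2 = +1.
v=11: a=11^0·(≡7), b=11^1·(≡3) mod 11; (7|11)=-1, (3|11)=+1; (−1)^{0·1·5}·(-1)^1·(+1)^0 = -1.
v=2: v_2(a)=9, v_2(b)=0; units ≡ 1, 1 (mod 8); ε·ε+αω+βω = 0·0+9·0+0·0 ≡ 0  ⇒  (a,b)_2 = +1.
v=∞: 2 > 0 and 33 > 0  ⇒  (a,b)_∞ = +1.
v=5: a=5^0·(≡2), b=5^-2·(≡2) mod 5; (2|5)=-1, (2|5)=-1; (−1)^{0·-2·2}·(-1)^-2·(-1)^0 = +1.
(2, 33 / ℚ) ramifies at {3, 11}: a division algebra.

[3, 11]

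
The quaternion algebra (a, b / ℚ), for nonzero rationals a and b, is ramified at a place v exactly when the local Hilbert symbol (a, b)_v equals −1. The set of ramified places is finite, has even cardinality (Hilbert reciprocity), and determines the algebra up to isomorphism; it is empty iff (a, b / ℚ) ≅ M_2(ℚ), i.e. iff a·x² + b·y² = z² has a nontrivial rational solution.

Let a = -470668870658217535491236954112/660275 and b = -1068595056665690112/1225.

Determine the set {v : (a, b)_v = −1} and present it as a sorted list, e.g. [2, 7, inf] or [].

[11, inf]

(a, b) ≡ (-143, -3) mod (ℚ^×)²; places V = {2, 3, 5, 7, 11, 13, 41, ∞}.
(a,b)_41: α=4, u≡8; β=2, v≡24 (mod 41); (8|41)=+1, (24|41)=-1; sign (−1)^0·+1^2·-1^4 = +1.
(a,b)_3: α=24, u≡1; β=15, v≡2 (mod 3); (1|3)=+1, (2|3)=-1; sign (−1)^0·+1^15·-1^24 = +1.
(a,b)_7: α=-4, u≡1; β=-2, v≡2 (mod 7); (1|7)=+1, (2|7)=+1; sign (−1)^0·+1^-2·+1^-4 = +1.
(a,b)_∞: sgn(-143)=−, sgn(-3)=−, so -1.
(a,b)_13: α=3, u≡6; β=2, v≡10 (mod 13); (6|13)=-1, (10|13)=+1; sign (−1)^0·-1^2·+1^3 = +1.
(a,b)_2: α=28, β=18; u≡1, v≡5 (mod 8); ε(u)ε(v)=0·0, αω(v)=28·1, βω(u)=18·0; sum ≡ 0  ⇒  +1.
(a,b)_11: α=-1, u≡5; β=0, v≡6 (mod 11); (5|11)=+1, (6|11)=-1; sign (−1)^0·+1^0·-1^-1 = -1.
(a,b)_5: α=-2, u≡3; β=-2, v≡2 (mod 5); (3|5)=-1, (2|5)=-1; sign (−1)^0·-1^-2·-1^-2 = +1.
(-143, -3 / ℚ) ramifies at {11, ∞}: a division algebra.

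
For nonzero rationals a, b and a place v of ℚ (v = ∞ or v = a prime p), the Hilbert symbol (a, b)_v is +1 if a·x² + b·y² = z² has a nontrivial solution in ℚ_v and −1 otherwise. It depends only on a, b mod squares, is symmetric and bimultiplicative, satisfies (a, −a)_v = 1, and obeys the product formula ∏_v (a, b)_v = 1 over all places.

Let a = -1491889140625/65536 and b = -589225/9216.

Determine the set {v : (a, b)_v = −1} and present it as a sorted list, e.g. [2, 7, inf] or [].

Mod squares: a ≡ -69745, b ≡ -481. Check v ∈ {∞, 2, 3, 5, 7, 13, 29, 37}.
v=5: a=5^7·(≡4), b=5^2·(≡1) mod 5; (4|5)=+1, (1|5)=+1; (−1)^{7·2·2}·(+1)^2·(+1)^7 = +1.
v=37: a=37^3·(≡23), b=37^1·(≡32) mod 37; (23|37)=-1, (32|37)=-1; (−1)^{3·1·18}·(-1)^1·(-1)^3 = +1.
v=7: a=7^0·(≡6), b=7^2·(≡2) mod 7; (6|7)=-1, (2|7)=+1; (−1)^{0·2·3}·(-1)^2·(+1)^0 = +1.
v=29: a=29^1·(≡18), b=29^0·(≡15) mod 29; (18|29)=-1, (15|29)=-1; (−1)^{1·0·14}·(-1)^0·(-1)^1 = -1.
v=3: a=3^0·(≡2), b=3^-2·(≡2) mod 3; (2|3)=-1, (2|3)=-1; (−1)^{0·-2·1}·(-1)^-2·(-1)^0 = +1.
v=2: v_2(a)=-16, v_2(b)=-10; units ≡ 7, 7 (mod 8); ε·ε+αω+βω = 1·1+-16·0+-10·0 ≡ 1  ⇒  (a,b)_2 = -1.
v=∞: -69745 < 0 and -481 < 0  ⇒  (a,b)_∞ = -1.
v=13: a=13^1·(≡12), b=13^1·(≡7) mod 13; (12|13)=+1, (7|13)=-1; (−1)^{1·1·6}·(+1)^1·(-1)^1 = -1.
Ram(-69745, -481) = {2, 13, 29, ∞}; no ℚ_2-point on the conic.

[2, 13, 29, inf]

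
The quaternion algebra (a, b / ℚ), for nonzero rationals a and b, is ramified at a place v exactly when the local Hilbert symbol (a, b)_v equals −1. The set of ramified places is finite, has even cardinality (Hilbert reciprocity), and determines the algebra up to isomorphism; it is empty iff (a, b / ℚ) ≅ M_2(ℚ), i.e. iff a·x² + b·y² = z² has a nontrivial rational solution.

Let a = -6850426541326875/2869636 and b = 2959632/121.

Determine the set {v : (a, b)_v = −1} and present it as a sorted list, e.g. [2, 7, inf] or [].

[3, 17]

Mod squares: a ≡ -3, b ≡ 20553. Check v ∈ {∞, 2, 3, 5, 7, 11, 13, 17, 31}.
v=2: v_2(a)=-2, v_2(b)=4; units ≡ 5, 1 (mod 8); ε·ε+αω+βω = 0·0+-2·0+4·1 ≡ 0  ⇒  (a,b)_2 = +1.
v=∞: -3 < 0 and 20553 > 0  ⇒  (a,b)_∞ = +1.
v=3: a=3^5·(≡2), b=3^3·(≡2) mod 3; (2|3)=-1, (2|3)=-1; (−1)^{5·3·1}·(-1)^3·(-1)^5 = -1.
v=7: a=7^-2·(≡2), b=7^0·(≡2) mod 7; (2|7)=+1, (2|7)=+1; (−1)^{-2·0·3}·(+1)^0·(+1)^-2 = +1.
v=13: a=13^2·(≡4), b=13^1·(≡2) mod 13; (4|13)=+1, (2|13)=-1; (−1)^{2·1·6}·(+1)^1·(-1)^2 = +1.
v=31: a=31^4·(≡1), b=31^1·(≡13) mod 31; (1|31)=+1, (13|31)=-1; (−1)^{4·1·15}·(+1)^1·(-1)^4 = +1.
v=11: a=11^-4·(≡6), b=11^-2·(≡5) mod 11; (6|11)=-1, (5|11)=+1; (−1)^{-4·-2·5}·(-1)^-2·(+1)^-4 = +1.
v=5: a=5^4·(≡2), b=5^0·(≡2) mod 5; (2|5)=-1, (2|5)=-1; (−1)^{4·0·2}·(-1)^0·(-1)^4 = +1.
v=17: a=17^2·(≡6), b=17^1·(≡8) mod 17; (6|17)=-1, (8|17)=+1; (−1)^{2·1·8}·(-1)^1·(+1)^2 = -1.
Ram(-3, 20553) = {3, 17}; no ℚ_3-point on the conic.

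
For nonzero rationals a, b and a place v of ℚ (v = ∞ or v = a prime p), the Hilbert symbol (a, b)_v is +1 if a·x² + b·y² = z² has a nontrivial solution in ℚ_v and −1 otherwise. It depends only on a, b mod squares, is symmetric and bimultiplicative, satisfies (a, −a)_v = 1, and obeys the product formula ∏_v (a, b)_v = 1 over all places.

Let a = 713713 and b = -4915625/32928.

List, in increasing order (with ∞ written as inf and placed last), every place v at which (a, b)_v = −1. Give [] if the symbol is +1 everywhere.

[5, 7, 23, 31]

(a, b) ≡ (713713, -2730) mod (ℚ^×)²; places V = {2, 3, 5, 7, 11, 13, 23, 31, ∞}.
(a,b)_7: α=1, u≡4; β=-3, v≡4 (mod 7); (4|7)=+1, (4|7)=+1; sign (−1)^1·+1^-3·+1^1 = -1.
(a,b)_11: α=1, u≡5; β=2, v≡4 (mod 11); (5|11)=+1, (4|11)=+1; sign (−1)^0·+1^2·+1^1 = +1.
(a,b)_5: α=0, u≡3; β=5, v≡4 (mod 5); (3|5)=-1, (4|5)=+1; sign (−1)^0·-1^5·+1^0 = -1.
(a,b)_3: α=0, u≡1; β=-1, v≡2 (mod 3); (1|3)=+1, (2|3)=-1; sign (−1)^0·+1^-1·-1^0 = +1.
(a,b)_13: α=1, u≡2; β=1, v≡7 (mod 13); (2|13)=-1, (7|13)=-1; sign (−1)^0·-1^1·-1^1 = +1.
(a,b)_2: α=0, β=-5; u≡1, v≡3 (mod 8); ε(u)ε(v)=0·1, αω(v)=0·1, βω(u)=-5·0; sum ≡ 0  ⇒  +1.
(a,b)_23: α=1, u≡4; β=0, v≡11 (mod 23); (4|23)=+1, (11|23)=-1; sign (−1)^0·+1^0·-1^1 = -1.
(a,b)_∞: sgn(713713)=+, sgn(-2730)=−, so +1.
(a,b)_31: α=1, u≡21; β=0, v≡23 (mod 31); (21|31)=-1, (23|31)=-1; sign (−1)^0·-1^0·-1^1 = -1.
(713713, -2730 / ℚ) ramifies at {5, 7, 23, 31}: a division algebra.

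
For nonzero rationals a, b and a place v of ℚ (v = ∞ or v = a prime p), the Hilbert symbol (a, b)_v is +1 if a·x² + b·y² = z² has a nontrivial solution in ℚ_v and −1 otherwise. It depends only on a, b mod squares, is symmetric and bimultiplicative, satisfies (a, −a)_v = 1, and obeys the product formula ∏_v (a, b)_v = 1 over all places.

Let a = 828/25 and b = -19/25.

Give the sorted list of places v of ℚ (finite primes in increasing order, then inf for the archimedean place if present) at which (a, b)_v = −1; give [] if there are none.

[]

Mod squares: a ≡ 23, b ≡ -19. Check v ∈ {∞, 2, 3, 5, 19, 23}.
v=5: a=5^-2·(≡3), b=5^-2·(≡1) mod 5; (3|5)=-1, (1|5)=+1; (−1)^{-2·-2·2}·(-1)^-2·(+1)^-2 = +1.
v=∞: 23 > 0 and -19 < 0  ⇒  (a,b)_∞ = +1.
v=3: a=3^2·(≡2), b=3^0·(≡2) mod 3; (2|3)=-1, (2|3)=-1; (−1)^{2·0·1}·(-1)^0·(-1)^2 = +1.
v=23: a=23^1·(≡18), b=23^0·(≡2) mod 23; (18|23)=+1, (2|23)=+1; (−1)^{1·0·11}·(+1)^0·(+1)^1 = +1.
v=2: v_2(a)=2, v_2(b)=0; units ≡ 7, 5 (mod 8); ε·ε+αω+βω = 1·0+2·1+0·0 ≡ 0  ⇒  (a,b)_2 = +1.
v=19: a=19^0·(≡5), b=19^1·(≡3) mod 19; (5|19)=+1, (3|19)=-1; (−1)^{0·1·9}·(+1)^1·(-1)^0 = +1.
Every local symbol is +1, so the conic 23·x² + -19·y² = z² has ℚ_v-points for all v and hence a ℚ-point; (a, b / ℚ) ≅ M_2(ℚ).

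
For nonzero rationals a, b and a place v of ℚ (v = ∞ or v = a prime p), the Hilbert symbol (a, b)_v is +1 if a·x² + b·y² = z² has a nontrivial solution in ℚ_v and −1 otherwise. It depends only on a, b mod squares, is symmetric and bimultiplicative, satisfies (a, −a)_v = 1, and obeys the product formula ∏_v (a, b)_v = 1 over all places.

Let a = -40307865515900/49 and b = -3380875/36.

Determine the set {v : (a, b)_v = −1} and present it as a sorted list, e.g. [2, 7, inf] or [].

[17, 29, 43, inf]

(a, b) ≡ (-551, -135235) mod (ℚ^×)²; places V = {2, 3, 5, 7, 17, 19, 29, 37, 43, ∞}.
(a,b)_43: α=2, u≡20; β=1, v≡3 (mod 43); (20|43)=-1, (3|43)=-1; sign (−1)^0·-1^1·-1^2 = -1.
(a,b)_19: α=1, u≡17; β=0, v≡17 (mod 19); (17|19)=+1, (17|19)=+1; sign (−1)^0·+1^0·+1^1 = +1.
(a,b)_29: α=1, u≡12; β=0, v≡17 (mod 29); (12|29)=-1, (17|29)=-1; sign (−1)^0·-1^0·-1^1 = -1.
(a,b)_17: α=2, u≡14; β=1, v≡4 (mod 17); (14|17)=-1, (4|17)=+1; sign (−1)^0·-1^1·+1^2 = -1.
(a,b)_2: α=2, β=-2; u≡1, v≡5 (mod 8); ε(u)ε(v)=0·0, αω(v)=2·1, βω(u)=-2·0; sum ≡ 0  ⇒  +1.
(a,b)_∞: sgn(-551)=−, sgn(-135235)=−, so -1.
(a,b)_7: α=-2, u≡4; β=0, v≡6 (mod 7); (4|7)=+1, (6|7)=-1; sign (−1)^0·+1^0·-1^-2 = +1.
(a,b)_37: α=2, u≡36; β=1, v≡22 (mod 37); (36|37)=+1, (22|37)=-1; sign (−1)^0·+1^1·-1^2 = +1.
(a,b)_3: α=0, u≡1; β=-2, v≡2 (mod 3); (1|3)=+1, (2|3)=-1; sign (−1)^0·+1^-2·-1^0 = +1.
(a,b)_5: α=2, u≡1; β=3, v≡3 (mod 5); (1|5)=+1, (3|5)=-1; sign (−1)^0·+1^3·-1^2 = +1.
Ram(-551, -135235) = {17, 29, 43, ∞}; no ℚ_17-point on the conic.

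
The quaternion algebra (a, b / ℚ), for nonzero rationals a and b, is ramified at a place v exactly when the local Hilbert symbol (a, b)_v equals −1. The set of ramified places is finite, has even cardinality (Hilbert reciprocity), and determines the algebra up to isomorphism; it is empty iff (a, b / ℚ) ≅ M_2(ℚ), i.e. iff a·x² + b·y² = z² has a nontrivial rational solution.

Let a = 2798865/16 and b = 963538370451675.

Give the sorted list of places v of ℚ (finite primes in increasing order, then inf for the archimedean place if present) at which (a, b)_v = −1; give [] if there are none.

(a, b) ≡ (185, 123) mod (ℚ^×)²; places V = {2, 3, 5, 37, 41, ∞}.
(a,b)_∞: sgn(185)=+, sgn(123)=+, so +1.
(a,b)_3: α=2, u≡2; β=5, v≡2 (mod 3); (2|3)=-1, (2|3)=-1; sign (−1)^0·-1^5·-1^2 = -1.
(a,b)_5: α=1, u≡3; β=2, v≡2 (mod 5); (3|5)=-1, (2|5)=-1; sign (−1)^0·-1^2·-1^1 = -1.
(a,b)_2: α=-4, β=0; u≡1, v≡3 (mod 8); ε(u)ε(v)=0·1, αω(v)=-4·1, βω(u)=0·0; sum ≡ 0  ⇒  +1.
(a,b)_41: α=2, u≡40; β=5, v≡30 (mod 41); (40|41)=+1, (30|41)=-1; sign (−1)^0·+1^5·-1^2 = +1.
(a,b)_37: α=1, u≡8; β=2, v≡27 (mod 37); (8|37)=-1, (27|37)=+1; sign (−1)^0·-1^2·+1^1 = +1.
|Ram(185, 123)| = 2, even; anisotropic at {3, 5}.

[3, 5]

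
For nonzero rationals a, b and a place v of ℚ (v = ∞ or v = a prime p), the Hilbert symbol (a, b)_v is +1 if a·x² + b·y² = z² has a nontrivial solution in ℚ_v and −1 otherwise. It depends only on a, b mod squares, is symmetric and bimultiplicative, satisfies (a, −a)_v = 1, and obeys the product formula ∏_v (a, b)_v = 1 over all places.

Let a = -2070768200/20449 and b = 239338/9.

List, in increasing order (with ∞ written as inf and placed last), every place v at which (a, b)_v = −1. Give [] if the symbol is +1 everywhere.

[2, 43]

Mod squares: a ≡ -57362, b ≡ 1978. Check v ∈ {∞, 2, 3, 5, 11, 13, 19, 23, 29, 43}.
v=11: a=11^-2·(≡4), b=11^2·(≡1) mod 11; (4|11)=+1, (1|11)=+1; (−1)^{-2·2·5}·(+1)^2·(+1)^-2 = +1.
v=2: v_2(a)=3, v_2(b)=1; units ≡ 7, 5 (mod 8); ε·ε+αω+βω = 1·0+3·1+1·0 ≡ 1  ⇒  (a,b)_2 = -1.
v=13: a=13^-2·(≡8), b=13^0·(≡11) mod 13; (8|13)=-1, (11|13)=-1; (−1)^{-2·0·6}·(-1)^0·(-1)^-2 = +1.
v=19: a=19^2·(≡18), b=19^0·(≡10) mod 19; (18|19)=-1, (10|19)=-1; (−1)^{2·0·9}·(-1)^0·(-1)^2 = +1.
v=43: a=43^1·(≡8), b=43^1·(≡26) mod 43; (8|43)=-1, (26|43)=-1; (−1)^{1·1·21}·(-1)^1·(-1)^1 = -1.
v=23: a=23^1·(≡4), b=23^1·(≡19) mod 23; (4|23)=+1, (19|23)=-1; (−1)^{1·1·11}·(+1)^1·(-1)^1 = +1.
v=∞: -57362 < 0 and 1978 > 0  ⇒  (a,b)_∞ = +1.
v=5: a=5^2·(≡3), b=5^0·(≡2) mod 5; (3|5)=-1, (2|5)=-1; (−1)^{2·0·2}·(-1)^0·(-1)^2 = +1.
v=3: a=3^0·(≡1), b=3^-2·(≡1) mod 3; (1|3)=+1, (1|3)=+1; (−1)^{0·-2·1}·(+1)^-2·(+1)^0 = +1.
v=29: a=29^1·(≡22), b=29^0·(≡13) mod 29; (22|29)=+1, (13|29)=+1; (−1)^{1·0·14}·(+1)^0·(+1)^1 = +1.
(-57362, 1978 / ℚ) ramifies at {2, 43}: a division algebra.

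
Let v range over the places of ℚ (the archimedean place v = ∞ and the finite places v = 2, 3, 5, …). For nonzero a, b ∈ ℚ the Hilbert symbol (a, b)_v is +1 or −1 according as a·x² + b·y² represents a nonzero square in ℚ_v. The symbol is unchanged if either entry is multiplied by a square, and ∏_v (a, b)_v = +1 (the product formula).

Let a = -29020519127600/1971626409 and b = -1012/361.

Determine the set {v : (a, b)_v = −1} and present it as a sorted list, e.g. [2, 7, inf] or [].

(a, b) ≡ (-5291, -253) mod (ℚ^×)²; places V = {2, 3, 5, 7, 11, 13, 19, 23, 37, 41, ∞}.
(a,b)_37: α=1, u≡2; β=0, v≡22 (mod 37); (2|37)=-1, (22|37)=-1; sign (−1)^0·-1^0·-1^1 = -1.
(a,b)_11: α=1, u≡1; β=1, v≡2 (mod 11); (1|11)=+1, (2|11)=-1; sign (−1)^1·+1^1·-1^1 = +1.
(a,b)_19: α=-4, u≡8; β=-2, v≡14 (mod 19); (8|19)=-1, (14|19)=-1; sign (−1)^0·-1^-2·-1^-4 = +1.
(a,b)_2: α=4, β=2; u≡5, v≡3 (mod 8); ε(u)ε(v)=0·1, αω(v)=4·1, βω(u)=2·1; sum ≡ 0  ⇒  +1.
(a,b)_7: α=2, u≡4; β=0, v≡6 (mod 7); (4|7)=+1, (6|7)=-1; sign (−1)^0·+1^0·-1^2 = +1.
(a,b)_3: α=-2, u≡1; β=0, v≡2 (mod 3); (1|3)=+1, (2|3)=-1; sign (−1)^0·+1^0·-1^-2 = +1.
(a,b)_41: α=-2, u≡9; β=0, v≡24 (mod 41); (9|41)=+1, (24|41)=-1; sign (−1)^0·+1^0·-1^-2 = +1.
(a,b)_13: α=1, u≡4; β=0, v≡8 (mod 13); (4|13)=+1, (8|13)=-1; sign (−1)^0·+1^0·-1^1 = -1.
(a,b)_∞: sgn(-5291)=−, sgn(-253)=−, so -1.
(a,b)_23: α=4, u≡11; β=1, v≡3 (mod 23); (11|23)=-1, (3|23)=+1; sign (−1)^0·-1^1·+1^4 = -1.
(a,b)_5: α=2, u≡4; β=0, v≡3 (mod 5); (4|5)=+1, (3|5)=-1; sign (−1)^0·+1^0·-1^2 = +1.
|Ram(-5291, -253)| = 4, even; anisotropic at {13, 23, 37, ∞}.

[13, 23, 37, inf]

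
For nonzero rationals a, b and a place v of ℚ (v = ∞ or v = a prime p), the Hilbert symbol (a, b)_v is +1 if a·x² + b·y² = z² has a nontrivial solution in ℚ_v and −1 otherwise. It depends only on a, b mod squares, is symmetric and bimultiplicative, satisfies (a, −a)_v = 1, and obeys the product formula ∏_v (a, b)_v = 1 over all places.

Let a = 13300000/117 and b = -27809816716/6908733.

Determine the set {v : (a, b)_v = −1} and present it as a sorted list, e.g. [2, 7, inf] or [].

[5, 7, 13, 19]

(a, b) ≡ (17290, -247) mod (ℚ^×)²; places V = {2, 3, 5, 7, 11, 13, 19, 37, 47, ∞}.
(a,b)_5: α=5, u≡3; β=0, v≡3 (mod 5); (3|5)=-1, (3|5)=-1; sign (−1)^0·-1^0·-1^5 = -1.
(a,b)_2: α=5, β=2; u≡5, v≡1 (mod 8); ε(u)ε(v)=0·0, αω(v)=5·0, βω(u)=2·1; sum ≡ 0  ⇒  +1.
(a,b)_∞: sgn(17290)=+, sgn(-247)=−, so +1.
(a,b)_37: α=0, u≡9; β=2, v≡33 (mod 37); (9|37)=+1, (33|37)=+1; sign (−1)^0·+1^2·+1^0 = +1.
(a,b)_7: α=1, u≡5; β=0, v≡3 (mod 7); (5|7)=-1, (3|7)=-1; sign (−1)^0·-1^0·-1^1 = -1.
(a,b)_11: α=0, u≡3; β=2, v≡8 (mod 11); (3|11)=+1, (8|11)=-1; sign (−1)^0·+1^2·-1^0 = +1.
(a,b)_19: α=1, u≡7; β=1, v≡5 (mod 19); (7|19)=+1, (5|19)=+1; sign (−1)^1·+1^1·+1^1 = -1.
(a,b)_3: α=-2, u≡1; β=-12, v≡2 (mod 3); (1|3)=+1, (2|3)=-1; sign (−1)^0·+1^-12·-1^-2 = +1.
(a,b)_47: α=0, u≡26; β=2, v≡44 (mod 47); (26|47)=-1, (44|47)=-1; sign (−1)^0·-1^2·-1^0 = +1.
(a,b)_13: α=-1, u≡10; β=-1, v≡7 (mod 13); (10|13)=+1, (7|13)=-1; sign (−1)^0·+1^-1·-1^-1 = -1.
Ram(17290, -247) = {5, 7, 13, 19}; no ℚ_5-point on the conic.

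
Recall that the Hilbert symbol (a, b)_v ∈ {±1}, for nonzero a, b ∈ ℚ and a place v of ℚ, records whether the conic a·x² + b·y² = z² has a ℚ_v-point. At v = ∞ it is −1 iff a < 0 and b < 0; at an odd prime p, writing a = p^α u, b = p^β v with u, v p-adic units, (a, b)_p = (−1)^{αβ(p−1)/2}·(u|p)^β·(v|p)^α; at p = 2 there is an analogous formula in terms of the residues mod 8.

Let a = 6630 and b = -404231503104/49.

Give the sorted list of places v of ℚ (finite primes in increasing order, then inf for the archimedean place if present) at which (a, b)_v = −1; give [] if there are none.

Mod squares: a ≡ 6630, b ≡ -221. Check v ∈ {∞, 2, 3, 5, 7, 11, 13, 17}.
v=11: a=11^0·(≡8), b=11^2·(≡6) mod 11; (8|11)=-1, (6|11)=-1; (−1)^{0·2·5}·(-1)^2·(-1)^0 = +1.
v=3: a=3^1·(≡2), b=3^10·(≡1) mod 3; (2|3)=-1, (1|3)=+1; (−1)^{1·10·1}·(-1)^10·(+1)^1 = +1.
v=13: a=13^1·(≡3), b=13^1·(≡1) mod 13; (3|13)=+1, (1|13)=+1; (−1)^{1·1·6}·(+1)^1·(+1)^1 = +1.
v=17: a=17^1·(≡16), b=17^1·(≡2) mod 17; (16|17)=+1, (2|17)=+1; (−1)^{1·1·8}·(+1)^1·(+1)^1 = +1.
v=∞: 6630 > 0 and -221 < 0  ⇒  (a,b)_∞ = +1.
v=2: v_2(a)=1, v_2(b)=8; units ≡ 3, 3 (mod 8); ε·ε+αω+βω = 1·1+1·1+8·1 ≡ 0  ⇒  (a,b)_2 = +1.
v=5: a=5^1·(≡1), b=5^0·(≡4) mod 5; (1|5)=+1, (4|5)=+1; (−1)^{1·0·2}·(+1)^0·(+1)^1 = +1.
v=7: a=7^0·(≡1), b=7^-2·(≡5) mod 7; (1|7)=+1, (5|7)=-1; (−1)^{0·-2·3}·(+1)^-2·(-1)^0 = +1.
Ram(a, b) = ∅: the form 6630·x² + -221·y² − z² is isotropic over every ℚ_v, so by Hasse–Minkowski it is isotropic over ℚ.

[]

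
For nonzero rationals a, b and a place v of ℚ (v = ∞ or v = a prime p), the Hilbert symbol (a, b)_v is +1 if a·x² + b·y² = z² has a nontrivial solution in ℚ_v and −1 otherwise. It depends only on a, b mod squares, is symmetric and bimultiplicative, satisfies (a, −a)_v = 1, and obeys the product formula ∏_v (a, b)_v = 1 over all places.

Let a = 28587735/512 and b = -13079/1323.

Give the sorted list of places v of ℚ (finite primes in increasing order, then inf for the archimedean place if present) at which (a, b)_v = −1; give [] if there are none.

Mod squares: a ≡ 78430, b ≡ -39237. Check v ∈ {∞, 2, 3, 5, 7, 11, 23, 29, 31, 41}.
v=∞: 78430 > 0 and -39237 < 0  ⇒  (a,b)_∞ = +1.
v=23: a=23^1·(≡8), b=23^0·(≡16) mod 23; (8|23)=+1, (16|23)=+1; (−1)^{1·0·11}·(+1)^0·(+1)^1 = +1.
v=11: a=11^1·(≡6), b=11^1·(≡7) mod 11; (6|11)=-1, (7|11)=-1; (−1)^{1·1·5}·(-1)^1·(-1)^1 = -1.
v=41: a=41^0·(≡14), b=41^1·(≡12) mod 41; (14|41)=-1, (12|41)=-1; (−1)^{0·1·20}·(-1)^1·(-1)^0 = -1.
v=31: a=31^1·(≡25), b=31^0·(≡9) mod 31; (25|31)=+1, (9|31)=+1; (−1)^{1·0·15}·(+1)^0·(+1)^1 = +1.
v=7: a=7^0·(≡1), b=7^-2·(≡3) mod 7; (1|7)=+1, (3|7)=-1; (−1)^{0·-2·3}·(+1)^-2·(-1)^0 = +1.
v=29: a=29^0·(≡3), b=29^1·(≡12) mod 29; (3|29)=-1, (12|29)=-1; (−1)^{0·1·14}·(-1)^1·(-1)^0 = -1.
v=5: a=5^1·(≡1), b=5^0·(≡2) mod 5; (1|5)=+1, (2|5)=-1; (−1)^{1·0·2}·(+1)^0·(-1)^1 = -1.
v=2: v_2(a)=-9, v_2(b)=0; units ≡ 7, 3 (mod 8); ε·ε+αω+βω = 1·1+-9·1+0·0 ≡ 0  ⇒  (a,b)_2 = +1.
v=3: a=3^6·(≡1), b=3^-3·(≡1) mod 3; (1|3)=+1, (1|3)=+1; (−1)^{6·-3·1}·(+1)^-3·(+1)^6 = +1.
|Ram(78430, -39237)| = 4, even; anisotropic at {5, 11, 29, 41}.

[5, 11, 29, 41]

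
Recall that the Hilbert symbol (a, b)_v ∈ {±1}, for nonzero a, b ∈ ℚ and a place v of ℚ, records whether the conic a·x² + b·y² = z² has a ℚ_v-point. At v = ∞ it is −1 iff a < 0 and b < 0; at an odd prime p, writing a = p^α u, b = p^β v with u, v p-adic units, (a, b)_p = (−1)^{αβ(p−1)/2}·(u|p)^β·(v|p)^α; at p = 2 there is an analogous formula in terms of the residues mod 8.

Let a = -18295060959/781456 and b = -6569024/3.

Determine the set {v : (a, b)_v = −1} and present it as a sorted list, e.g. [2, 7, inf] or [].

Mod squares: a ≡ -24679, b ≡ -307923. Check v ∈ {∞, 2, 3, 7, 11, 13, 17, 23, 29, 31, 37, 41, 43}.
v=37: a=37^1·(≡3), b=37^0·(≡10) mod 37; (3|37)=+1, (10|37)=+1; (−1)^{1·0·18}·(+1)^0·(+1)^1 = +1.
v=∞: -24679 < 0 and -307923 < 0  ⇒  (a,b)_∞ = -1.
v=23: a=23^1·(≡8), b=23^0·(≡2) mod 23; (8|23)=+1, (2|23)=+1; (−1)^{1·0·11}·(+1)^0·(+1)^1 = +1.
v=17: a=17^-2·(≡10), b=17^0·(≡16) mod 17; (10|17)=-1, (16|17)=+1; (−1)^{-2·0·8}·(-1)^0·(+1)^-2 = +1.
v=13: a=13^-2·(≡8), b=13^0·(≡2) mod 13; (8|13)=-1, (2|13)=-1; (−1)^{-2·0·6}·(-1)^0·(-1)^-2 = +1.
v=3: a=3^2·(≡2), b=3^-1·(≡1) mod 3; (2|3)=-1, (1|3)=+1; (−1)^{2·-1·1}·(-1)^-1·(+1)^2 = -1.
v=31: a=31^0·(≡1), b=31^1·(≡4) mod 31; (1|31)=+1, (4|31)=+1; (−1)^{0·1·15}·(+1)^1·(+1)^0 = +1.
v=11: a=11^0·(≡9), b=11^1·(≡2) mod 11; (9|11)=+1, (2|11)=-1; (−1)^{0·1·5}·(+1)^1·(-1)^0 = +1.
v=43: a=43^0·(≡28), b=43^1·(≡18) mod 43; (28|43)=-1, (18|43)=-1; (−1)^{0·1·21}·(-1)^1·(-1)^0 = -1.
v=29: a=29^1·(≡8), b=29^0·(≡9) mod 29; (8|29)=-1, (9|29)=+1; (−1)^{1·0·14}·(-1)^0·(+1)^1 = +1.
v=2: v_2(a)=-4, v_2(b)=6; units ≡ 1, 5 (mod 8); ε·ε+αω+βω = 0·0+-4·1+6·0 ≡ 0  ⇒  (a,b)_2 = +1.
v=7: a=7^2·(≡5), b=7^1·(≡3) mod 7; (5|7)=-1, (3|7)=-1; (−1)^{2·1·3}·(-1)^1·(-1)^2 = -1.
v=41: a=41^2·(≡28), b=41^0·(≡26) mod 41; (28|41)=-1, (26|41)=-1; (−1)^{2·0·20}·(-1)^0·(-1)^2 = +1.
|Ram(-24679, -307923)| = 4, even; anisotropic at {3, 7, 43, ∞}.

[3, 7, 43, inf]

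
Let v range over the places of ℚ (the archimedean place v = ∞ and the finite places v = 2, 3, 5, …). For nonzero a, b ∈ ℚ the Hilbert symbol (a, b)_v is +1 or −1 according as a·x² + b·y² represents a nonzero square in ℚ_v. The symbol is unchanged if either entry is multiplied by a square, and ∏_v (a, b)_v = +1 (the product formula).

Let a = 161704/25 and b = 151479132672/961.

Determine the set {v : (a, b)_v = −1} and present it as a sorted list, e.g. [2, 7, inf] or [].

Mod squares: a ≡ 40426, b ≡ 1218. Check v ∈ {∞, 2, 3, 5, 7, 17, 29, 31, 41}.
v=3: a=3^0·(≡1), b=3^1·(≡1) mod 3; (1|3)=+1, (1|3)=+1; (−1)^{0·1·1}·(+1)^1·(+1)^0 = +1.
v=31: a=31^0·(≡9), b=31^-2·(≡18) mod 31; (9|31)=+1, (18|31)=+1; (−1)^{0·-2·15}·(+1)^-2·(+1)^0 = +1.
v=17: a=17^1·(≡16), b=17^2·(≡7) mod 17; (16|17)=+1, (7|17)=-1; (−1)^{1·2·8}·(+1)^2·(-1)^1 = -1.
v=5: a=5^-2·(≡4), b=5^0·(≡2) mod 5; (4|5)=+1, (2|5)=-1; (−1)^{-2·0·2}·(+1)^0·(-1)^-2 = +1.
v=∞: 40426 > 0 and 1218 > 0  ⇒  (a,b)_∞ = +1.
v=7: a=7^0·(≡1), b=7^1·(≡3) mod 7; (1|7)=+1, (3|7)=-1; (−1)^{0·1·3}·(+1)^1·(-1)^0 = +1.
v=29: a=29^1·(≡27), b=29^1·(≡20) mod 29; (27|29)=-1, (20|29)=+1; (−1)^{1·1·14}·(-1)^1·(+1)^1 = -1.
v=2: v_2(a)=3, v_2(b)=9; units ≡ 5, 1 (mod 8); ε·ε+αω+βω = 0·0+3·0+9·1 ≡ 1  ⇒  (a,b)_2 = -1.
v=41: a=41^1·(≡20), b=41^2·(≡14) mod 41; (20|41)=+1, (14|41)=-1; (−1)^{1·2·20}·(+1)^2·(-1)^1 = -1.
(40426, 1218 / ℚ) ramifies at {2, 17, 29, 41}: a division algebra.

[2, 17, 29, 41]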